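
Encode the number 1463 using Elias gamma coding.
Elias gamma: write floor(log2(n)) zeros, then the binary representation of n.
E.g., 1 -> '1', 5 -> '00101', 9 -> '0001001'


num_bits = floor(log2(1463)) + 1 = 11
leading_zeros = num_bits - 1 = 10
binary(1463) = 10110110111

Elias gamma(1463) = '0000000000' + '10110110111' = 000000000010110110111 (21 bits)


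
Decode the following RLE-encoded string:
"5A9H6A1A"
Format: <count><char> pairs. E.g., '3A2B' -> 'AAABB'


Expanding each <count><char> pair:
  5A -> 'AAAAA'
  9H -> 'HHHHHHHHH'
  6A -> 'AAAAAA'
  1A -> 'A'

Decoded = AAAAAHHHHHHHHHAAAAAAA


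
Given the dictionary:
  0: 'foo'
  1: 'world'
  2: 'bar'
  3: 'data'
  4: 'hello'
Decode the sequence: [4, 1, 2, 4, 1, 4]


Look up each index in the dictionary:
  4 -> 'hello'
  1 -> 'world'
  2 -> 'bar'
  4 -> 'hello'
  1 -> 'world'
  4 -> 'hello'

Decoded: "hello world bar hello world hello"


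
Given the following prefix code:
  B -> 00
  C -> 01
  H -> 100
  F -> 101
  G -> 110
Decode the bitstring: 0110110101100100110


Decoding step by step:
Bits 01 -> C
Bits 101 -> F
Bits 101 -> F
Bits 01 -> C
Bits 100 -> H
Bits 100 -> H
Bits 110 -> G


Decoded message: CFFCHHG


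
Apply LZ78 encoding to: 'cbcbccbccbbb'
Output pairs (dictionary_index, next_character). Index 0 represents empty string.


LZ78 encoding steps:
Dictionary: {0: ''}
Step 1: w='' (idx 0), next='c' -> output (0, 'c'), add 'c' as idx 1
Step 2: w='' (idx 0), next='b' -> output (0, 'b'), add 'b' as idx 2
Step 3: w='c' (idx 1), next='b' -> output (1, 'b'), add 'cb' as idx 3
Step 4: w='c' (idx 1), next='c' -> output (1, 'c'), add 'cc' as idx 4
Step 5: w='b' (idx 2), next='c' -> output (2, 'c'), add 'bc' as idx 5
Step 6: w='cb' (idx 3), next='b' -> output (3, 'b'), add 'cbb' as idx 6
Step 7: w='b' (idx 2), end of input -> output (2, '')


Encoded: [(0, 'c'), (0, 'b'), (1, 'b'), (1, 'c'), (2, 'c'), (3, 'b'), (2, '')]


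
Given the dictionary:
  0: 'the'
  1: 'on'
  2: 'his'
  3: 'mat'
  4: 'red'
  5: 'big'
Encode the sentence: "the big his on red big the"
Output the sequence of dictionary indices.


Look up each word in the dictionary:
  'the' -> 0
  'big' -> 5
  'his' -> 2
  'on' -> 1
  'red' -> 4
  'big' -> 5
  'the' -> 0

Encoded: [0, 5, 2, 1, 4, 5, 0]


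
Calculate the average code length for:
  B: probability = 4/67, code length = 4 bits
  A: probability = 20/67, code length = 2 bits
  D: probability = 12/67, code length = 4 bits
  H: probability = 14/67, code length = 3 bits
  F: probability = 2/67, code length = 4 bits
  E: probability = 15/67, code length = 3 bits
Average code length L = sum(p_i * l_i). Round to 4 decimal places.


Weighted contributions p_i * l_i:
  B: (4/67) * 4 = 16/67
  A: (20/67) * 2 = 40/67
  D: (12/67) * 4 = 48/67
  H: (14/67) * 3 = 42/67
  F: (2/67) * 4 = 8/67
  E: (15/67) * 3 = 45/67
Sum = (16 + 40 + 48 + 42 + 8 + 45)/67 = 199/67

L = 199/67 = 2.9701 bits/symbol


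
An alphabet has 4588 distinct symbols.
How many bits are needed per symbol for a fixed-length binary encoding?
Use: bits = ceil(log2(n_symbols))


log2(4588) = 12.1636
Bracket: 2^12 = 4096 < 4588 <= 2^13 = 8192
So ceil(log2(4588)) = 13

bits = ceil(log2(4588)) = ceil(12.1636) = 13 bits


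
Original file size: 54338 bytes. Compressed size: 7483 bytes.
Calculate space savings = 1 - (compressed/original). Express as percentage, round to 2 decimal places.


ratio = compressed/original = 7483/54338 = 0.137712
savings = 1 - ratio = 1 - 0.137712 = 0.862288
as a percentage: 0.862288 * 100 = 86.23%

Space savings = 1 - 7483/54338 = 86.23%


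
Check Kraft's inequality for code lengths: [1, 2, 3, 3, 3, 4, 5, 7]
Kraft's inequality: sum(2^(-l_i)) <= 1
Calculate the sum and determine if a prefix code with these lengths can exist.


Sum = 2^(-1) + 2^(-2) + 2^(-3) + 2^(-3) + 2^(-3) + 2^(-4) + 2^(-5) + 2^(-7)
    = 0.5 + 0.25 + 0.125 + 0.125 + 0.125 + 0.0625 + 0.03125 + 0.0078125
    = 157/128 = 1.2265625
Since 1.2265625 > 1, Kraft's inequality is NOT satisfied.
A prefix code with these lengths CANNOT exist.

Kraft sum = 1.2265625. Not satisfied.


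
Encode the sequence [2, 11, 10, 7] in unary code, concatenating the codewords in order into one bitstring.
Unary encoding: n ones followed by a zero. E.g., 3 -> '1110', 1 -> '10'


Encode each number as n ones followed by a terminating 0:
  2 -> 110 (3 bits)
  11 -> 111111111110 (12 bits)
  10 -> 11111111110 (11 bits)
  7 -> 11111110 (8 bits)
Total length = 3 + 12 + 11 + 8 = 34 bits.

Unary([2, 11, 10, 7]) = 1101111111111101111111111011111110 (34 bits)


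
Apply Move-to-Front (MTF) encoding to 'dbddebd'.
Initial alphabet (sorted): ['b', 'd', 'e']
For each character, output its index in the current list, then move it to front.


MTF encoding:
'd': index 1 in ['b', 'd', 'e'] -> ['d', 'b', 'e']
'b': index 1 in ['d', 'b', 'e'] -> ['b', 'd', 'e']
'd': index 1 in ['b', 'd', 'e'] -> ['d', 'b', 'e']
'd': index 0 in ['d', 'b', 'e'] -> ['d', 'b', 'e']
'e': index 2 in ['d', 'b', 'e'] -> ['e', 'd', 'b']
'b': index 2 in ['e', 'd', 'b'] -> ['b', 'e', 'd']
'd': index 2 in ['b', 'e', 'd'] -> ['d', 'b', 'e']


Output: [1, 1, 1, 0, 2, 2, 2]


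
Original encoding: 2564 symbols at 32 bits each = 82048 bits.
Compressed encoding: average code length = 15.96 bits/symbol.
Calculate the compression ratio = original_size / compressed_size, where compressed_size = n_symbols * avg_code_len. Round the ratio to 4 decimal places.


original_size = n_symbols * orig_bits = 2564 * 32 = 82048 bits
compressed_size = n_symbols * avg_code_len = 2564 * 15.96 = 40921.44 bits
ratio = original_size / compressed_size = 82048 / 40921.44 = 2.005

Compression ratio = 2.005


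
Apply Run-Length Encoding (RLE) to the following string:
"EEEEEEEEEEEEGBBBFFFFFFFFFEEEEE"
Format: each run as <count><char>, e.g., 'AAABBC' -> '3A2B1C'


Scanning runs left to right:
  i=0: run of 'E' x 12 -> '12E'
  i=12: run of 'G' x 1 -> '1G'
  i=13: run of 'B' x 3 -> '3B'
  i=16: run of 'F' x 9 -> '9F'
  i=25: run of 'E' x 5 -> '5E'

RLE = 12E1G3B9F5E


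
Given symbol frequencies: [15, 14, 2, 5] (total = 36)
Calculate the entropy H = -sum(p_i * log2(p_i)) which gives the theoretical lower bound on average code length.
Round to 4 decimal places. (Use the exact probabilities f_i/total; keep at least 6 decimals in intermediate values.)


Per-symbol terms -p_i * log2(p_i) with p_i = f_i/36:
  p = 15/36 = 0.416667: log2(p) = -1.263034, -p*log2(p) = 0.526264
  p = 14/36 = 0.388889: log2(p) = -1.362570, -p*log2(p) = 0.529888
  p = 2/36 = 0.055556: log2(p) = -4.169925, -p*log2(p) = 0.231663
  p = 5/36 = 0.138889: log2(p) = -2.847997, -p*log2(p) = 0.395555
H = 0.526264 + 0.529888 + 0.231663 + 0.395555 = 1.683370

H = 1.6834 bits/symbol


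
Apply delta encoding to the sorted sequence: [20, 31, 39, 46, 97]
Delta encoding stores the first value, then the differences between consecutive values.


First value: 20
Deltas:
  31 - 20 = 11
  39 - 31 = 8
  46 - 39 = 7
  97 - 46 = 51


Delta encoded: [20, 11, 8, 7, 51]


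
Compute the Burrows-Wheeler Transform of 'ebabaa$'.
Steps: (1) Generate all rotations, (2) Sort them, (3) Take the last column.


Rotations (sorted):
  0: $ebabaa -> last char: a
  1: a$ebaba -> last char: a
  2: aa$ebab -> last char: b
  3: abaa$eb -> last char: b
  4: baa$eba -> last char: a
  5: babaa$e -> last char: e
  6: ebabaa$ -> last char: $


BWT = aabbae$


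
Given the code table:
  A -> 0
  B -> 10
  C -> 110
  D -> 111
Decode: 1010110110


Decoding:
10 -> B
10 -> B
110 -> C
110 -> C


Result: BBCC


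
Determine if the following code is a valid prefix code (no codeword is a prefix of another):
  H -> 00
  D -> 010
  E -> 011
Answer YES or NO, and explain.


Checking each pair (does one codeword prefix another?):
  H='00' vs D='010': no prefix
  H='00' vs E='011': no prefix
  D='010' vs H='00': no prefix
  D='010' vs E='011': no prefix
  E='011' vs H='00': no prefix
  E='011' vs D='010': no prefix
No violation found over all pairs.

YES -- this is a valid prefix code. No codeword is a prefix of any other codeword.


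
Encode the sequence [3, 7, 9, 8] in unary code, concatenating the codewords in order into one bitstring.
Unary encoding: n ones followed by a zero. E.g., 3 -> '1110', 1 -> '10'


Encode each number as n ones followed by a terminating 0:
  3 -> 1110 (4 bits)
  7 -> 11111110 (8 bits)
  9 -> 1111111110 (10 bits)
  8 -> 111111110 (9 bits)
Total length = 4 + 8 + 10 + 9 = 31 bits.

Unary([3, 7, 9, 8]) = 1110111111101111111110111111110 (31 bits)


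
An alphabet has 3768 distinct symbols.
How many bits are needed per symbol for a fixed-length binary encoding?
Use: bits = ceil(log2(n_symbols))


log2(3768) = 11.8796
Bracket: 2^11 = 2048 < 3768 <= 2^12 = 4096
So ceil(log2(3768)) = 12

bits = ceil(log2(3768)) = ceil(11.8796) = 12 bits


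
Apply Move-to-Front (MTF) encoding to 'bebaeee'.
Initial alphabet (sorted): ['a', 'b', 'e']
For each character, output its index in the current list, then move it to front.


MTF encoding:
'b': index 1 in ['a', 'b', 'e'] -> ['b', 'a', 'e']
'e': index 2 in ['b', 'a', 'e'] -> ['e', 'b', 'a']
'b': index 1 in ['e', 'b', 'a'] -> ['b', 'e', 'a']
'a': index 2 in ['b', 'e', 'a'] -> ['a', 'b', 'e']
'e': index 2 in ['a', 'b', 'e'] -> ['e', 'a', 'b']
'e': index 0 in ['e', 'a', 'b'] -> ['e', 'a', 'b']
'e': index 0 in ['e', 'a', 'b'] -> ['e', 'a', 'b']


Output: [1, 2, 1, 2, 2, 0, 0]


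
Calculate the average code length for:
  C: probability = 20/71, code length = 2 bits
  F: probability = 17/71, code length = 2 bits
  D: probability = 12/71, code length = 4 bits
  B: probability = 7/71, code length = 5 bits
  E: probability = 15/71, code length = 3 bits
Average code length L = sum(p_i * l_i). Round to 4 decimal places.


Weighted contributions p_i * l_i:
  C: (20/71) * 2 = 40/71
  F: (17/71) * 2 = 34/71
  D: (12/71) * 4 = 48/71
  B: (7/71) * 5 = 35/71
  E: (15/71) * 3 = 45/71
Sum = (40 + 34 + 48 + 35 + 45)/71 = 202/71

L = 202/71 = 2.8451 bits/symbol


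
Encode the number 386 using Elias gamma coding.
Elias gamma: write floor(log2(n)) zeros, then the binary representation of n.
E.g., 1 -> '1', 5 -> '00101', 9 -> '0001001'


num_bits = floor(log2(386)) + 1 = 9
leading_zeros = num_bits - 1 = 8
binary(386) = 110000010

Elias gamma(386) = '00000000' + '110000010' = 00000000110000010 (17 bits)


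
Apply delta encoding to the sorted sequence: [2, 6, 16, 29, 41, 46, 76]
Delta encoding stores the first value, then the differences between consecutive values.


First value: 2
Deltas:
  6 - 2 = 4
  16 - 6 = 10
  29 - 16 = 13
  41 - 29 = 12
  46 - 41 = 5
  76 - 46 = 30


Delta encoded: [2, 4, 10, 13, 12, 5, 30]


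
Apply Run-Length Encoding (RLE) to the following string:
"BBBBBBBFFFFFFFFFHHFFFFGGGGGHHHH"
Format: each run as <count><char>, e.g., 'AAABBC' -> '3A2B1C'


Scanning runs left to right:
  i=0: run of 'B' x 7 -> '7B'
  i=7: run of 'F' x 9 -> '9F'
  i=16: run of 'H' x 2 -> '2H'
  i=18: run of 'F' x 4 -> '4F'
  i=22: run of 'G' x 5 -> '5G'
  i=27: run of 'H' x 4 -> '4H'

RLE = 7B9F2H4F5G4H


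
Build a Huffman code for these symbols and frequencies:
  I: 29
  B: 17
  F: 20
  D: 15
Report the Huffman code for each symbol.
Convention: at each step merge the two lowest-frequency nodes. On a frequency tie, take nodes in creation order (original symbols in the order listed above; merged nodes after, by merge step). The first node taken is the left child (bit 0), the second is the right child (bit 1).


Huffman tree construction:
Step 1: Merge D(15) + B(17) = 32
Step 2: Merge F(20) + I(29) = 49
Step 3: Merge (D+B)(32) + (F+I)(49) = 81
Read each symbol's code off the tree from the root (left child = 0, right child = 1).

Codes:
  I: 11 (length 2)
  B: 01 (length 2)
  F: 10 (length 2)
  D: 00 (length 2)
Average code length: 162/81 = 2.0000 bits/symbol


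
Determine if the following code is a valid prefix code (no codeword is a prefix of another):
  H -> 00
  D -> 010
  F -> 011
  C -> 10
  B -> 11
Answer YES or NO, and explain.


Checking each pair (does one codeword prefix another?):
  H='00' vs D='010': no prefix
  H='00' vs F='011': no prefix
  H='00' vs C='10': no prefix
  H='00' vs B='11': no prefix
  D='010' vs H='00': no prefix
  D='010' vs F='011': no prefix
  D='010' vs C='10': no prefix
  D='010' vs B='11': no prefix
  F='011' vs H='00': no prefix
  F='011' vs D='010': no prefix
  F='011' vs C='10': no prefix
  F='011' vs B='11': no prefix
  C='10' vs H='00': no prefix
  C='10' vs D='010': no prefix
  C='10' vs F='011': no prefix
  C='10' vs B='11': no prefix
  B='11' vs H='00': no prefix
  B='11' vs D='010': no prefix
  B='11' vs F='011': no prefix
  B='11' vs C='10': no prefix
No violation found over all pairs.

YES -- this is a valid prefix code. No codeword is a prefix of any other codeword.


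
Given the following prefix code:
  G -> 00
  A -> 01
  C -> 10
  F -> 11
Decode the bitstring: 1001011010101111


Decoding step by step:
Bits 10 -> C
Bits 01 -> A
Bits 01 -> A
Bits 10 -> C
Bits 10 -> C
Bits 10 -> C
Bits 11 -> F
Bits 11 -> F


Decoded message: CAACCCFF


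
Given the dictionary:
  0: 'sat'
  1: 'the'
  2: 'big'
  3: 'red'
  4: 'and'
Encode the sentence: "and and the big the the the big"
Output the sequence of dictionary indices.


Look up each word in the dictionary:
  'and' -> 4
  'and' -> 4
  'the' -> 1
  'big' -> 2
  'the' -> 1
  'the' -> 1
  'the' -> 1
  'big' -> 2

Encoded: [4, 4, 1, 2, 1, 1, 1, 2]


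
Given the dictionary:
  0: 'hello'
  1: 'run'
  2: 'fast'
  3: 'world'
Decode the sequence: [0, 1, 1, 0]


Look up each index in the dictionary:
  0 -> 'hello'
  1 -> 'run'
  1 -> 'run'
  0 -> 'hello'

Decoded: "hello run run hello"


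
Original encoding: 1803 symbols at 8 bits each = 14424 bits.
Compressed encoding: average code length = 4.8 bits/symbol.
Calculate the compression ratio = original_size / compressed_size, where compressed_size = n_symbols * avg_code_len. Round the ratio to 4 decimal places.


original_size = n_symbols * orig_bits = 1803 * 8 = 14424 bits
compressed_size = n_symbols * avg_code_len = 1803 * 4.8 = 8654.4 bits
ratio = original_size / compressed_size = 14424 / 8654.4 = 1.6667

Compression ratio = 1.6667


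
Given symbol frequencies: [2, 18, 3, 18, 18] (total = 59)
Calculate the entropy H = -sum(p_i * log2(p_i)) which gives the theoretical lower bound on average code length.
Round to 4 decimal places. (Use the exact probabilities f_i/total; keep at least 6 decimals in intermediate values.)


Per-symbol terms -p_i * log2(p_i) with p_i = f_i/59:
  p = 2/59 = 0.033898: log2(p) = -4.882643, -p*log2(p) = 0.165513
  p = 18/59 = 0.305085: log2(p) = -1.712718, -p*log2(p) = 0.522524
  p = 3/59 = 0.050847: log2(p) = -4.297681, -p*log2(p) = 0.218526
  p = 18/59 = 0.305085: log2(p) = -1.712718, -p*log2(p) = 0.522524
  p = 18/59 = 0.305085: log2(p) = -1.712718, -p*log2(p) = 0.522524
H = 0.165513 + 0.522524 + 0.218526 + 0.522524 + 0.522524 = 1.951611

H = 1.9516 bits/symbol


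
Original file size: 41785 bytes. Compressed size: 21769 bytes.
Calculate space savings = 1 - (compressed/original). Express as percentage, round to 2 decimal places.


ratio = compressed/original = 21769/41785 = 0.520976
savings = 1 - ratio = 1 - 0.520976 = 0.479024
as a percentage: 0.479024 * 100 = 47.9%

Space savings = 1 - 21769/41785 = 47.9%


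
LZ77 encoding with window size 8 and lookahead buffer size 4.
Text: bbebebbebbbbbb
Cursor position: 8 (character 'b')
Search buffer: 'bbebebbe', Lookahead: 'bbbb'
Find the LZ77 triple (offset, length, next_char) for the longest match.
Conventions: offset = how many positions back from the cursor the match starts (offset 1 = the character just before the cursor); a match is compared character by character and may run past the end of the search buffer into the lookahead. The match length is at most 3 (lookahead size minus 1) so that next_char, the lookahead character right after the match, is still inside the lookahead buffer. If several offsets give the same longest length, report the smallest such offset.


Try each offset into the search buffer:
  offset=1 (pos 7, char 'e'): match length 0
  offset=2 (pos 6, char 'b'): match length 1
  offset=3 (pos 5, char 'b'): match length 2
  offset=4 (pos 4, char 'e'): match length 0
  offset=5 (pos 3, char 'b'): match length 1
  offset=6 (pos 2, char 'e'): match length 0
  offset=7 (pos 1, char 'b'): match length 1
  offset=8 (pos 0, char 'b'): match length 2
Longest match has length 2, found at offsets 3, 8; take the smallest, offset 3.
next_char = character at position 8 + 2 = 10 -> 'b'

Best match: offset=3, length=2 (matching 'bb' starting at position 5)
LZ77 triple: (3, 2, 'b')


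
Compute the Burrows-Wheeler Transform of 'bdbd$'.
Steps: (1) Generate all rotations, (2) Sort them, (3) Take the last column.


Rotations (sorted):
  0: $bdbd -> last char: d
  1: bd$bd -> last char: d
  2: bdbd$ -> last char: $
  3: d$bdb -> last char: b
  4: dbd$b -> last char: b


BWT = dd$bb


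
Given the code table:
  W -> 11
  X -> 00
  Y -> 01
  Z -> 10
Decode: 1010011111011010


Decoding:
10 -> Z
10 -> Z
01 -> Y
11 -> W
11 -> W
01 -> Y
10 -> Z
10 -> Z


Result: ZZYWWYZZ


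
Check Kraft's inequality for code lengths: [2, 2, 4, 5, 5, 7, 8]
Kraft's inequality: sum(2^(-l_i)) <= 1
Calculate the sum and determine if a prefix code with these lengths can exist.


Sum = 2^(-2) + 2^(-2) + 2^(-4) + 2^(-5) + 2^(-5) + 2^(-7) + 2^(-8)
    = 0.25 + 0.25 + 0.0625 + 0.03125 + 0.03125 + 0.0078125 + 0.00390625
    = 163/256 = 0.63671875
Since 0.63671875 <= 1, Kraft's inequality IS satisfied.
A prefix code with these lengths CAN exist.

Kraft sum = 0.63671875. Satisfied.


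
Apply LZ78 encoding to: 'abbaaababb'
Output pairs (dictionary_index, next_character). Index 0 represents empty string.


LZ78 encoding steps:
Dictionary: {0: ''}
Step 1: w='' (idx 0), next='a' -> output (0, 'a'), add 'a' as idx 1
Step 2: w='' (idx 0), next='b' -> output (0, 'b'), add 'b' as idx 2
Step 3: w='b' (idx 2), next='a' -> output (2, 'a'), add 'ba' as idx 3
Step 4: w='a' (idx 1), next='a' -> output (1, 'a'), add 'aa' as idx 4
Step 5: w='ba' (idx 3), next='b' -> output (3, 'b'), add 'bab' as idx 5
Step 6: w='b' (idx 2), end of input -> output (2, '')


Encoded: [(0, 'a'), (0, 'b'), (2, 'a'), (1, 'a'), (3, 'b'), (2, '')]


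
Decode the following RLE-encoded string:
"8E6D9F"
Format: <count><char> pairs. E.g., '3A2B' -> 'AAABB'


Expanding each <count><char> pair:
  8E -> 'EEEEEEEE'
  6D -> 'DDDDDD'
  9F -> 'FFFFFFFFF'

Decoded = EEEEEEEEDDDDDDFFFFFFFFF


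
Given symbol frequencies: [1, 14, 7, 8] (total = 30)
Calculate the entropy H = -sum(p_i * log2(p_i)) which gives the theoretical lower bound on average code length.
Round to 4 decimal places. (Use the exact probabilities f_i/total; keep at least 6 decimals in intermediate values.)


Per-symbol terms -p_i * log2(p_i) with p_i = f_i/30:
  p = 1/30 = 0.033333: log2(p) = -4.906891, -p*log2(p) = 0.163563
  p = 14/30 = 0.466667: log2(p) = -1.099536, -p*log2(p) = 0.513117
  p = 7/30 = 0.233333: log2(p) = -2.099536, -p*log2(p) = 0.489892
  p = 8/30 = 0.266667: log2(p) = -1.906891, -p*log2(p) = 0.508504
H = 0.163563 + 0.513117 + 0.489892 + 0.508504 = 1.675076

H = 1.6751 bits/symbol


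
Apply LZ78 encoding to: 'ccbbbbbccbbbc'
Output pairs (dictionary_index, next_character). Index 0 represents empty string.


LZ78 encoding steps:
Dictionary: {0: ''}
Step 1: w='' (idx 0), next='c' -> output (0, 'c'), add 'c' as idx 1
Step 2: w='c' (idx 1), next='b' -> output (1, 'b'), add 'cb' as idx 2
Step 3: w='' (idx 0), next='b' -> output (0, 'b'), add 'b' as idx 3
Step 4: w='b' (idx 3), next='b' -> output (3, 'b'), add 'bb' as idx 4
Step 5: w='b' (idx 3), next='c' -> output (3, 'c'), add 'bc' as idx 5
Step 6: w='cb' (idx 2), next='b' -> output (2, 'b'), add 'cbb' as idx 6
Step 7: w='bc' (idx 5), end of input -> output (5, '')


Encoded: [(0, 'c'), (1, 'b'), (0, 'b'), (3, 'b'), (3, 'c'), (2, 'b'), (5, '')]


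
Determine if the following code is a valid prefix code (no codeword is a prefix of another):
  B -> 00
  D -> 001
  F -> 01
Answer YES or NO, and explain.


Checking each pair (does one codeword prefix another?):
  B='00' vs D='001': prefix -- VIOLATION

NO -- this is NOT a valid prefix code. B (00) is a prefix of D (001).


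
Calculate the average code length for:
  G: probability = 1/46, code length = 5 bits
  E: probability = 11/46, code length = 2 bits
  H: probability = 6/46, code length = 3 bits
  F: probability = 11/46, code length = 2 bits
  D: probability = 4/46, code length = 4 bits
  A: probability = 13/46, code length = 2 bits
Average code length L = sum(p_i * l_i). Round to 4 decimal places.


Weighted contributions p_i * l_i:
  G: (1/46) * 5 = 5/46
  E: (11/46) * 2 = 22/46
  H: (6/46) * 3 = 18/46
  F: (11/46) * 2 = 22/46
  D: (4/46) * 4 = 16/46
  A: (13/46) * 2 = 26/46
Sum = (5 + 22 + 18 + 22 + 16 + 26)/46 = 109/46

L = 109/46 = 2.3696 bits/symbol


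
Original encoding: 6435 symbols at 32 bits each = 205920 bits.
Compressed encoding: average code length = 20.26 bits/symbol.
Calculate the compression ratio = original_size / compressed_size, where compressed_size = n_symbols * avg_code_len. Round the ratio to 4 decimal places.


original_size = n_symbols * orig_bits = 6435 * 32 = 205920 bits
compressed_size = n_symbols * avg_code_len = 6435 * 20.26 = 130373.1 bits
ratio = original_size / compressed_size = 205920 / 130373.1 = 1.5795

Compression ratio = 1.5795


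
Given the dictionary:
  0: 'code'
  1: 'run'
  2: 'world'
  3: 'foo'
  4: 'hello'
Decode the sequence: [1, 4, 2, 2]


Look up each index in the dictionary:
  1 -> 'run'
  4 -> 'hello'
  2 -> 'world'
  2 -> 'world'

Decoded: "run hello world world"


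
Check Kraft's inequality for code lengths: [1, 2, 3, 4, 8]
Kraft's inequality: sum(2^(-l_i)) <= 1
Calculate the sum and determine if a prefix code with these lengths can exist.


Sum = 2^(-1) + 2^(-2) + 2^(-3) + 2^(-4) + 2^(-8)
    = 0.5 + 0.25 + 0.125 + 0.0625 + 0.00390625
    = 241/256 = 0.94140625
Since 0.94140625 <= 1, Kraft's inequality IS satisfied.
A prefix code with these lengths CAN exist.

Kraft sum = 0.94140625. Satisfied.


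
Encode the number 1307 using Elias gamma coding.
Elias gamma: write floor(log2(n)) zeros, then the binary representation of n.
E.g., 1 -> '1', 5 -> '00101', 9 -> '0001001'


num_bits = floor(log2(1307)) + 1 = 11
leading_zeros = num_bits - 1 = 10
binary(1307) = 10100011011

Elias gamma(1307) = '0000000000' + '10100011011' = 000000000010100011011 (21 bits)


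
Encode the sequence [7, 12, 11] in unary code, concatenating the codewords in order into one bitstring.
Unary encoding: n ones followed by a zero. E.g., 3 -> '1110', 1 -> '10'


Encode each number as n ones followed by a terminating 0:
  7 -> 11111110 (8 bits)
  12 -> 1111111111110 (13 bits)
  11 -> 111111111110 (12 bits)
Total length = 8 + 13 + 12 = 33 bits.

Unary([7, 12, 11]) = 111111101111111111110111111111110 (33 bits)


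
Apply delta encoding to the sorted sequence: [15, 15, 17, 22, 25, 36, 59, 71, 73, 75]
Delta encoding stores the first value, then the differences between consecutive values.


First value: 15
Deltas:
  15 - 15 = 0
  17 - 15 = 2
  22 - 17 = 5
  25 - 22 = 3
  36 - 25 = 11
  59 - 36 = 23
  71 - 59 = 12
  73 - 71 = 2
  75 - 73 = 2


Delta encoded: [15, 0, 2, 5, 3, 11, 23, 12, 2, 2]


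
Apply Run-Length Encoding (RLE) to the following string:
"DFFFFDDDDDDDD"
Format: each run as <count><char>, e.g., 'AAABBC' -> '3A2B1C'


Scanning runs left to right:
  i=0: run of 'D' x 1 -> '1D'
  i=1: run of 'F' x 4 -> '4F'
  i=5: run of 'D' x 8 -> '8D'

RLE = 1D4F8D


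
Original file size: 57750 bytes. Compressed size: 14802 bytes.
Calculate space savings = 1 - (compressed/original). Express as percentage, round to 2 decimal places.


ratio = compressed/original = 14802/57750 = 0.256312
savings = 1 - ratio = 1 - 0.256312 = 0.743688
as a percentage: 0.743688 * 100 = 74.37%

Space savings = 1 - 14802/57750 = 74.37%


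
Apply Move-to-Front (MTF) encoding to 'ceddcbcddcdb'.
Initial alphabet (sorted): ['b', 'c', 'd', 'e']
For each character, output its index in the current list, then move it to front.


MTF encoding:
'c': index 1 in ['b', 'c', 'd', 'e'] -> ['c', 'b', 'd', 'e']
'e': index 3 in ['c', 'b', 'd', 'e'] -> ['e', 'c', 'b', 'd']
'd': index 3 in ['e', 'c', 'b', 'd'] -> ['d', 'e', 'c', 'b']
'd': index 0 in ['d', 'e', 'c', 'b'] -> ['d', 'e', 'c', 'b']
'c': index 2 in ['d', 'e', 'c', 'b'] -> ['c', 'd', 'e', 'b']
'b': index 3 in ['c', 'd', 'e', 'b'] -> ['b', 'c', 'd', 'e']
'c': index 1 in ['b', 'c', 'd', 'e'] -> ['c', 'b', 'd', 'e']
'd': index 2 in ['c', 'b', 'd', 'e'] -> ['d', 'c', 'b', 'e']
'd': index 0 in ['d', 'c', 'b', 'e'] -> ['d', 'c', 'b', 'e']
'c': index 1 in ['d', 'c', 'b', 'e'] -> ['c', 'd', 'b', 'e']
'd': index 1 in ['c', 'd', 'b', 'e'] -> ['d', 'c', 'b', 'e']
'b': index 2 in ['d', 'c', 'b', 'e'] -> ['b', 'd', 'c', 'e']


Output: [1, 3, 3, 0, 2, 3, 1, 2, 0, 1, 1, 2]


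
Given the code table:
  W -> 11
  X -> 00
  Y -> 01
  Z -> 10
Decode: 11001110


Decoding:
11 -> W
00 -> X
11 -> W
10 -> Z


Result: WXWZ


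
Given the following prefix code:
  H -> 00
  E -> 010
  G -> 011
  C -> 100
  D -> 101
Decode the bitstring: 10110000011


Decoding step by step:
Bits 101 -> D
Bits 100 -> C
Bits 00 -> H
Bits 011 -> G


Decoded message: DCHG


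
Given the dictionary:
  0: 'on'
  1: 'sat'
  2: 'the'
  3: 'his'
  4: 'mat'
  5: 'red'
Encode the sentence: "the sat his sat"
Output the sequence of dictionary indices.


Look up each word in the dictionary:
  'the' -> 2
  'sat' -> 1
  'his' -> 3
  'sat' -> 1

Encoded: [2, 1, 3, 1]


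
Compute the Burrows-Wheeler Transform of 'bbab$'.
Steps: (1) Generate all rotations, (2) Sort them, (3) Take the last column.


Rotations (sorted):
  0: $bbab -> last char: b
  1: ab$bb -> last char: b
  2: b$bba -> last char: a
  3: bab$b -> last char: b
  4: bbab$ -> last char: $


BWT = bbab$


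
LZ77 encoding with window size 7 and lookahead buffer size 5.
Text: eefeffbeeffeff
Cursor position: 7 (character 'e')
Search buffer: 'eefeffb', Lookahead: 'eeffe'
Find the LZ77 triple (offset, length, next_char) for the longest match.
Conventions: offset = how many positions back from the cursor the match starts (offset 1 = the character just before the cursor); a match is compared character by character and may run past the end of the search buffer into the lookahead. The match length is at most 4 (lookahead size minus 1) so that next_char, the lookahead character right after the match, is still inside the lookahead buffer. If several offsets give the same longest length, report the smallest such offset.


Try each offset into the search buffer:
  offset=1 (pos 6, char 'b'): match length 0
  offset=2 (pos 5, char 'f'): match length 0
  offset=3 (pos 4, char 'f'): match length 0
  offset=4 (pos 3, char 'e'): match length 1
  offset=5 (pos 2, char 'f'): match length 0
  offset=6 (pos 1, char 'e'): match length 1
  offset=7 (pos 0, char 'e'): match length 3
Longest match has length 3 at offset 7.
next_char = character at position 7 + 3 = 10 -> 'f'

Best match: offset=7, length=3 (matching 'eef' starting at position 0)
LZ77 triple: (7, 3, 'f')


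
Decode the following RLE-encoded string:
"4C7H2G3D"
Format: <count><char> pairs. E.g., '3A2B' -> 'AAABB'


Expanding each <count><char> pair:
  4C -> 'CCCC'
  7H -> 'HHHHHHH'
  2G -> 'GG'
  3D -> 'DDD'

Decoded = CCCCHHHHHHHGGDDD


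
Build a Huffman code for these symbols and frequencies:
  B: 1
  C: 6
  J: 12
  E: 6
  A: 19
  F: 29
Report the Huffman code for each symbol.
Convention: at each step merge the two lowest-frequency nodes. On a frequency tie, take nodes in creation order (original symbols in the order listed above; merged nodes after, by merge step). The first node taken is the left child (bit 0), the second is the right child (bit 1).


Huffman tree construction:
Step 1: Merge B(1) + C(6) = 7
Step 2: Merge E(6) + (B+C)(7) = 13
Step 3: Merge J(12) + (E+(B+C))(13) = 25
Step 4: Merge A(19) + (J+(E+(B+C)))(25) = 44
Step 5: Merge F(29) + (A+(J+(E+(B+C))))(44) = 73
Read each symbol's code off the tree from the root (left child = 0, right child = 1).

Codes:
  B: 11110 (length 5)
  C: 11111 (length 5)
  J: 110 (length 3)
  E: 1110 (length 4)
  A: 10 (length 2)
  F: 0 (length 1)
Average code length: 162/73 = 2.2192 bits/symbol


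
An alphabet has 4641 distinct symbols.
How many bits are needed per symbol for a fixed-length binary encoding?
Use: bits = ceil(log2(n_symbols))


log2(4641) = 12.1802
Bracket: 2^12 = 4096 < 4641 <= 2^13 = 8192
So ceil(log2(4641)) = 13

bits = ceil(log2(4641)) = ceil(12.1802) = 13 bits


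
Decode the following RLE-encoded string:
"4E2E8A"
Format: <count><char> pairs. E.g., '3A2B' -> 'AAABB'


Expanding each <count><char> pair:
  4E -> 'EEEE'
  2E -> 'EE'
  8A -> 'AAAAAAAA'

Decoded = EEEEEEAAAAAAAA


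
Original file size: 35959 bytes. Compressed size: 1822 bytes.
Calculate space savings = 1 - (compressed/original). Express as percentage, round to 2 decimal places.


ratio = compressed/original = 1822/35959 = 0.050669
savings = 1 - ratio = 1 - 0.050669 = 0.949331
as a percentage: 0.949331 * 100 = 94.93%

Space savings = 1 - 1822/35959 = 94.93%


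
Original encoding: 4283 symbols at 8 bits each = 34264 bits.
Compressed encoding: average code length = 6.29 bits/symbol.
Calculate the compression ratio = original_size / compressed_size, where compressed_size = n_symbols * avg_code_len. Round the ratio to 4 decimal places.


original_size = n_symbols * orig_bits = 4283 * 8 = 34264 bits
compressed_size = n_symbols * avg_code_len = 4283 * 6.29 = 26940.07 bits
ratio = original_size / compressed_size = 34264 / 26940.07 = 1.2719

Compression ratio = 1.2719


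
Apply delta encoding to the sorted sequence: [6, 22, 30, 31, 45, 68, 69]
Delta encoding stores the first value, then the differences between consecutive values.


First value: 6
Deltas:
  22 - 6 = 16
  30 - 22 = 8
  31 - 30 = 1
  45 - 31 = 14
  68 - 45 = 23
  69 - 68 = 1


Delta encoded: [6, 16, 8, 1, 14, 23, 1]


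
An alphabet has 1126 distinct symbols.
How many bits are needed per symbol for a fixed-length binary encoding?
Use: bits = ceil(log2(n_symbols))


log2(1126) = 10.137
Bracket: 2^10 = 1024 < 1126 <= 2^11 = 2048
So ceil(log2(1126)) = 11

bits = ceil(log2(1126)) = ceil(10.137) = 11 bits


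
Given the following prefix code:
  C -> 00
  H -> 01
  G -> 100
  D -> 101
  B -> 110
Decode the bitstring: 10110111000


Decoding step by step:
Bits 101 -> D
Bits 101 -> D
Bits 110 -> B
Bits 00 -> C


Decoded message: DDBC


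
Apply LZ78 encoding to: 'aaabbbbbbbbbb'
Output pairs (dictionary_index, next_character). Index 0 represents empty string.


LZ78 encoding steps:
Dictionary: {0: ''}
Step 1: w='' (idx 0), next='a' -> output (0, 'a'), add 'a' as idx 1
Step 2: w='a' (idx 1), next='a' -> output (1, 'a'), add 'aa' as idx 2
Step 3: w='' (idx 0), next='b' -> output (0, 'b'), add 'b' as idx 3
Step 4: w='b' (idx 3), next='b' -> output (3, 'b'), add 'bb' as idx 4
Step 5: w='bb' (idx 4), next='b' -> output (4, 'b'), add 'bbb' as idx 5
Step 6: w='bbb' (idx 5), next='b' -> output (5, 'b'), add 'bbbb' as idx 6


Encoded: [(0, 'a'), (1, 'a'), (0, 'b'), (3, 'b'), (4, 'b'), (5, 'b')]


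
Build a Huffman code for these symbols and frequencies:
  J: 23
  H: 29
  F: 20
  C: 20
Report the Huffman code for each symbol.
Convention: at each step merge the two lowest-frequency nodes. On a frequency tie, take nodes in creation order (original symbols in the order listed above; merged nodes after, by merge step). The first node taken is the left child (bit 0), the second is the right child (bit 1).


Huffman tree construction:
Step 1: Merge F(20) + C(20) = 40
Step 2: Merge J(23) + H(29) = 52
Step 3: Merge (F+C)(40) + (J+H)(52) = 92
Read each symbol's code off the tree from the root (left child = 0, right child = 1).

Codes:
  J: 10 (length 2)
  H: 11 (length 2)
  F: 00 (length 2)
  C: 01 (length 2)
Average code length: 184/92 = 2.0000 bits/symbol


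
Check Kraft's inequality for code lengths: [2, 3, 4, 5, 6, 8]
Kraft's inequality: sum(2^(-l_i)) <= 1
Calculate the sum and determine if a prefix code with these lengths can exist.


Sum = 2^(-2) + 2^(-3) + 2^(-4) + 2^(-5) + 2^(-6) + 2^(-8)
    = 0.25 + 0.125 + 0.0625 + 0.03125 + 0.015625 + 0.00390625
    = 125/256 = 0.48828125
Since 0.48828125 <= 1, Kraft's inequality IS satisfied.
A prefix code with these lengths CAN exist.

Kraft sum = 0.48828125. Satisfied.


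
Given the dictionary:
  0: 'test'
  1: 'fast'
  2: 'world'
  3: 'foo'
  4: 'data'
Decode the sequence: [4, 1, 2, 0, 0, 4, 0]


Look up each index in the dictionary:
  4 -> 'data'
  1 -> 'fast'
  2 -> 'world'
  0 -> 'test'
  0 -> 'test'
  4 -> 'data'
  0 -> 'test'

Decoded: "data fast world test test data test"


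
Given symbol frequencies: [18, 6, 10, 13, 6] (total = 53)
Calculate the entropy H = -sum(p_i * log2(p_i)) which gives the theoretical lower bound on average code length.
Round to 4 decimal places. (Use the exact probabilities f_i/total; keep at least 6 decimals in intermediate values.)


Per-symbol terms -p_i * log2(p_i) with p_i = f_i/53:
  p = 18/53 = 0.339623: log2(p) = -1.557995, -p*log2(p) = 0.529131
  p = 6/53 = 0.113208: log2(p) = -3.142958, -p*log2(p) = 0.355807
  p = 10/53 = 0.188679: log2(p) = -2.405992, -p*log2(p) = 0.453961
  p = 13/53 = 0.245283: log2(p) = -2.027481, -p*log2(p) = 0.497307
  p = 6/53 = 0.113208: log2(p) = -3.142958, -p*log2(p) = 0.355807
H = 0.529131 + 0.355807 + 0.453961 + 0.497307 + 0.355807 = 2.192013

H = 2.192 bits/symbol


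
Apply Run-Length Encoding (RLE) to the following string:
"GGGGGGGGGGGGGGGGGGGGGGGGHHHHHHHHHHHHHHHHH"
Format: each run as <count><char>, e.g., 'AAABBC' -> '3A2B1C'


Scanning runs left to right:
  i=0: run of 'G' x 24 -> '24G'
  i=24: run of 'H' x 17 -> '17H'

RLE = 24G17H


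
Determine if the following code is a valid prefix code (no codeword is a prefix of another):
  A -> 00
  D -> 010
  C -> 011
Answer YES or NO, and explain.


Checking each pair (does one codeword prefix another?):
  A='00' vs D='010': no prefix
  A='00' vs C='011': no prefix
  D='010' vs A='00': no prefix
  D='010' vs C='011': no prefix
  C='011' vs A='00': no prefix
  C='011' vs D='010': no prefix
No violation found over all pairs.

YES -- this is a valid prefix code. No codeword is a prefix of any other codeword.


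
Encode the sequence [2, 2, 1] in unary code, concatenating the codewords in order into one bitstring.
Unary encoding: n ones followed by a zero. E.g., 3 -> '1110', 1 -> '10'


Encode each number as n ones followed by a terminating 0:
  2 -> 110 (3 bits)
  2 -> 110 (3 bits)
  1 -> 10 (2 bits)
Total length = 3 + 3 + 2 = 8 bits.

Unary([2, 2, 1]) = 11011010 (8 bits)


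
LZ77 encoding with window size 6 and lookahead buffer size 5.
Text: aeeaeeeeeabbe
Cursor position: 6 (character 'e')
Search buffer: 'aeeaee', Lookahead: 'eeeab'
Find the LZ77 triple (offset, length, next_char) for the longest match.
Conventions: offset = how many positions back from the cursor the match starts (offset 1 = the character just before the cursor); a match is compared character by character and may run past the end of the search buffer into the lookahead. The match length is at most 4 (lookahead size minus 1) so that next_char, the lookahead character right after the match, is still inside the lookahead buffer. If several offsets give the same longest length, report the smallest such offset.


Try each offset into the search buffer:
  offset=1 (pos 5, char 'e'): match length 3
  offset=2 (pos 4, char 'e'): match length 3
  offset=3 (pos 3, char 'a'): match length 0
  offset=4 (pos 2, char 'e'): match length 1
  offset=5 (pos 1, char 'e'): match length 2
  offset=6 (pos 0, char 'a'): match length 0
Longest match has length 3, found at offsets 1, 2; take the smallest, offset 1.
next_char = character at position 6 + 3 = 9 -> 'a'

Best match: offset=1, length=3 (matching 'eee' starting at position 5)
LZ77 triple: (1, 3, 'a')


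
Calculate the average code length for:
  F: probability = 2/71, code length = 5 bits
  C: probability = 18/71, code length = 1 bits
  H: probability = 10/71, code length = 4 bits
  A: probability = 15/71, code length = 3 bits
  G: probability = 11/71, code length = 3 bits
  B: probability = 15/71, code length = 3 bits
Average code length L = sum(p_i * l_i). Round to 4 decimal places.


Weighted contributions p_i * l_i:
  F: (2/71) * 5 = 10/71
  C: (18/71) * 1 = 18/71
  H: (10/71) * 4 = 40/71
  A: (15/71) * 3 = 45/71
  G: (11/71) * 3 = 33/71
  B: (15/71) * 3 = 45/71
Sum = (10 + 18 + 40 + 45 + 33 + 45)/71 = 191/71

L = 191/71 = 2.6901 bits/symbol


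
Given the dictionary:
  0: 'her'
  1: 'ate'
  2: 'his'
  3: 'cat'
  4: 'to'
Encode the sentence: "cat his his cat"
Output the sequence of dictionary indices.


Look up each word in the dictionary:
  'cat' -> 3
  'his' -> 2
  'his' -> 2
  'cat' -> 3

Encoded: [3, 2, 2, 3]


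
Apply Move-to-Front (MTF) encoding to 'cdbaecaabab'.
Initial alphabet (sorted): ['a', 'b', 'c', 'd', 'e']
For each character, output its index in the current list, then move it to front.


MTF encoding:
'c': index 2 in ['a', 'b', 'c', 'd', 'e'] -> ['c', 'a', 'b', 'd', 'e']
'd': index 3 in ['c', 'a', 'b', 'd', 'e'] -> ['d', 'c', 'a', 'b', 'e']
'b': index 3 in ['d', 'c', 'a', 'b', 'e'] -> ['b', 'd', 'c', 'a', 'e']
'a': index 3 in ['b', 'd', 'c', 'a', 'e'] -> ['a', 'b', 'd', 'c', 'e']
'e': index 4 in ['a', 'b', 'd', 'c', 'e'] -> ['e', 'a', 'b', 'd', 'c']
'c': index 4 in ['e', 'a', 'b', 'd', 'c'] -> ['c', 'e', 'a', 'b', 'd']
'a': index 2 in ['c', 'e', 'a', 'b', 'd'] -> ['a', 'c', 'e', 'b', 'd']
'a': index 0 in ['a', 'c', 'e', 'b', 'd'] -> ['a', 'c', 'e', 'b', 'd']
'b': index 3 in ['a', 'c', 'e', 'b', 'd'] -> ['b', 'a', 'c', 'e', 'd']
'a': index 1 in ['b', 'a', 'c', 'e', 'd'] -> ['a', 'b', 'c', 'e', 'd']
'b': index 1 in ['a', 'b', 'c', 'e', 'd'] -> ['b', 'a', 'c', 'e', 'd']


Output: [2, 3, 3, 3, 4, 4, 2, 0, 3, 1, 1]


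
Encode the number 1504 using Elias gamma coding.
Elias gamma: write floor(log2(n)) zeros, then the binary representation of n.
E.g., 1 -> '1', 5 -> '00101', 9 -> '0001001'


num_bits = floor(log2(1504)) + 1 = 11
leading_zeros = num_bits - 1 = 10
binary(1504) = 10111100000

Elias gamma(1504) = '0000000000' + '10111100000' = 000000000010111100000 (21 bits)


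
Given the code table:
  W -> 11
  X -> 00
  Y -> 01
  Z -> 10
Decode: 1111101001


Decoding:
11 -> W
11 -> W
10 -> Z
10 -> Z
01 -> Y


Result: WWZZY


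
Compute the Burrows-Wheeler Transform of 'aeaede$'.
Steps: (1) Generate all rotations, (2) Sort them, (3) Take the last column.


Rotations (sorted):
  0: $aeaede -> last char: e
  1: aeaede$ -> last char: $
  2: aede$ae -> last char: e
  3: de$aeae -> last char: e
  4: e$aeaed -> last char: d
  5: eaede$a -> last char: a
  6: ede$aea -> last char: a


BWT = e$eedaa


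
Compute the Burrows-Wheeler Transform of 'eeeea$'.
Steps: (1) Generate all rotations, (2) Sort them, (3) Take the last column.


Rotations (sorted):
  0: $eeeea -> last char: a
  1: a$eeee -> last char: e
  2: ea$eee -> last char: e
  3: eea$ee -> last char: e
  4: eeea$e -> last char: e
  5: eeeea$ -> last char: $


BWT = aeeee$


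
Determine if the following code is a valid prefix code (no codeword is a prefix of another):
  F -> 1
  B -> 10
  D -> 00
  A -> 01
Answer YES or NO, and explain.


Checking each pair (does one codeword prefix another?):
  F='1' vs B='10': prefix -- VIOLATION

NO -- this is NOT a valid prefix code. F (1) is a prefix of B (10).


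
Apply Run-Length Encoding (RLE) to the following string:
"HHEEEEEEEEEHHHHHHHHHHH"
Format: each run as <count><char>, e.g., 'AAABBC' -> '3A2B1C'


Scanning runs left to right:
  i=0: run of 'H' x 2 -> '2H'
  i=2: run of 'E' x 9 -> '9E'
  i=11: run of 'H' x 11 -> '11H'

RLE = 2H9E11H


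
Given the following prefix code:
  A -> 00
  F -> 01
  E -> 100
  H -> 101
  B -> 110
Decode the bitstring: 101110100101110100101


Decoding step by step:
Bits 101 -> H
Bits 110 -> B
Bits 100 -> E
Bits 101 -> H
Bits 110 -> B
Bits 100 -> E
Bits 101 -> H


Decoded message: HBEHBEH
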